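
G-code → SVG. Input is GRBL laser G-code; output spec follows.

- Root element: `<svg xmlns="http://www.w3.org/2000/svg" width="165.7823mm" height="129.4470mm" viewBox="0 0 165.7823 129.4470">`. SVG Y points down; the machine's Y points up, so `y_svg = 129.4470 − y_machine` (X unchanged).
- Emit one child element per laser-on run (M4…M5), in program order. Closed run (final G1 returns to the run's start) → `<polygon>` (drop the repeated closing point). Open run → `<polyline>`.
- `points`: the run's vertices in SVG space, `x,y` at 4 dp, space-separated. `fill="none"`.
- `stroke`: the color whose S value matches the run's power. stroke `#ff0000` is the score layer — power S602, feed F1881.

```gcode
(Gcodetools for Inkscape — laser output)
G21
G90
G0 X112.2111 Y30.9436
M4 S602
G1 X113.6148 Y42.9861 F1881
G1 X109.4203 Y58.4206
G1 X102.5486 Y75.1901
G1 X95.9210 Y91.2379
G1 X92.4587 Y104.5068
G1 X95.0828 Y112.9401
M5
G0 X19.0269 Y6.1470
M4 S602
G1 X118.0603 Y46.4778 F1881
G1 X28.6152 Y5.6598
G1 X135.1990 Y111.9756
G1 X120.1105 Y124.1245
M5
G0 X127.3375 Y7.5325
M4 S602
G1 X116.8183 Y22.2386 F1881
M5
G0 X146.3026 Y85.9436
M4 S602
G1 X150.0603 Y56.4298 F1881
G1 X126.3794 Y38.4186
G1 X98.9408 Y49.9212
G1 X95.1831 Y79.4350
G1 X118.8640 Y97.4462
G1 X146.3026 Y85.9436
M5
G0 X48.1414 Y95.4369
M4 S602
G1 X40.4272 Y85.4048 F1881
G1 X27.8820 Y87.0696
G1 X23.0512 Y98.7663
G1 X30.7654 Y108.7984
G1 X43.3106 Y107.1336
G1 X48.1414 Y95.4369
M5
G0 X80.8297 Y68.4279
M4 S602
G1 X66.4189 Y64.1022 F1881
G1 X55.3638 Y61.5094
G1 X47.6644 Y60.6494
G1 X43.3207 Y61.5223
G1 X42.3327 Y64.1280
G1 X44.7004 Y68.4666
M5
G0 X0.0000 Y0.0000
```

Machine Y-up, SVG Y-down with viewBox height 129.4470, so y_svg = 129.4470 − y_machine; X carries over. Every run uses S602, so all elements get stroke `#ff0000` (score).

Run 1: The run is open, so emit a `<polyline>` with points (Y-flipped): 112.2111,98.5034 113.6148,86.4609 109.4203,71.0264 102.5486,54.2569 95.9210,38.2091 92.4587,24.9402 95.0828,16.5069.

Run 2: The run is open, so emit a `<polyline>` with points (Y-flipped): 19.0269,123.3000 118.0603,82.9692 28.6152,123.7872 135.1990,17.4714 120.1105,5.3225.

Run 3: The run is open, so emit a `<polyline>` with points (Y-flipped): 127.3375,121.9145 116.8183,107.2084.

Run 4: The run returns to its start, so emit a `<polygon>` with points (Y-flipped): 146.3026,43.5034 150.0603,73.0172 126.3794,91.0284 98.9408,79.5258 95.1831,50.0120 118.8640,32.0008.

Run 5: The run returns to its start, so emit a `<polygon>` with points (Y-flipped): 48.1414,34.0101 40.4272,44.0422 27.8820,42.3774 23.0512,30.6807 30.7654,20.6486 43.3106,22.3134.

Run 6: The run is open, so emit a `<polyline>` with points (Y-flipped): 80.8297,61.0191 66.4189,65.3448 55.3638,67.9376 47.6644,68.7976 43.3207,67.9247 42.3327,65.3190 44.7004,60.9804.

<svg xmlns="http://www.w3.org/2000/svg" width="165.7823mm" height="129.4470mm" viewBox="0 0 165.7823 129.4470">
  <polyline points="112.2111,98.5034 113.6148,86.4609 109.4203,71.0264 102.5486,54.2569 95.9210,38.2091 92.4587,24.9402 95.0828,16.5069" fill="none" stroke="#ff0000"/>
  <polyline points="19.0269,123.3000 118.0603,82.9692 28.6152,123.7872 135.1990,17.4714 120.1105,5.3225" fill="none" stroke="#ff0000"/>
  <polyline points="127.3375,121.9145 116.8183,107.2084" fill="none" stroke="#ff0000"/>
  <polygon points="146.3026,43.5034 150.0603,73.0172 126.3794,91.0284 98.9408,79.5258 95.1831,50.0120 118.8640,32.0008" fill="none" stroke="#ff0000"/>
  <polygon points="48.1414,34.0101 40.4272,44.0422 27.8820,42.3774 23.0512,30.6807 30.7654,20.6486 43.3106,22.3134" fill="none" stroke="#ff0000"/>
  <polyline points="80.8297,61.0191 66.4189,65.3448 55.3638,67.9376 47.6644,68.7976 43.3207,67.9247 42.3327,65.3190 44.7004,60.9804" fill="none" stroke="#ff0000"/>
</svg>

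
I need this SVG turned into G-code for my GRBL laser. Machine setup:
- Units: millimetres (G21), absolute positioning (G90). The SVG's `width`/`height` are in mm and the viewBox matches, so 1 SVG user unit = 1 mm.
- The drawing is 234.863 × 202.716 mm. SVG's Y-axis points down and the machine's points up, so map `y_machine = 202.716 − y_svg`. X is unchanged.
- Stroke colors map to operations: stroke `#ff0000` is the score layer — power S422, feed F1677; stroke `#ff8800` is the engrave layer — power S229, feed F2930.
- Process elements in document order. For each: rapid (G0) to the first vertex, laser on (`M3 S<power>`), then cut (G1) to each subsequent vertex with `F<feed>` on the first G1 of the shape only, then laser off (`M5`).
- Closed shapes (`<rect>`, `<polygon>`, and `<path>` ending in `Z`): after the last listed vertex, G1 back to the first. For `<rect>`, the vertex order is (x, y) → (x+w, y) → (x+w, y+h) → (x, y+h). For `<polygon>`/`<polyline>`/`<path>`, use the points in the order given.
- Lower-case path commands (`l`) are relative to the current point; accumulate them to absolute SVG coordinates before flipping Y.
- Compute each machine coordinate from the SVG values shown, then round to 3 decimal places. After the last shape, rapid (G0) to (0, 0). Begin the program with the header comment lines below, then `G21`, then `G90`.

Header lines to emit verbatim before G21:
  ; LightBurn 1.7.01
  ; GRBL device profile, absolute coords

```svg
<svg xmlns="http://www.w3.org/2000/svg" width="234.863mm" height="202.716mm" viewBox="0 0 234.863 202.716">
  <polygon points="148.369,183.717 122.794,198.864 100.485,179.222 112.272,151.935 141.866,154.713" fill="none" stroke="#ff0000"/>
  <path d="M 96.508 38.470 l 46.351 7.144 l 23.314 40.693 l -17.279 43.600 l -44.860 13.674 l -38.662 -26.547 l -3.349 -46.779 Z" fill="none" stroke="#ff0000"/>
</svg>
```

; LightBurn 1.7.01
; GRBL device profile, absolute coords
G21
G90
G0 X148.369 Y18.999
M3 S422
G1 X122.794 Y3.852 F1677
G1 X100.485 Y23.494
G1 X112.272 Y50.781
G1 X141.866 Y48.003
G1 X148.369 Y18.999
M5
G0 X96.508 Y164.246
M3 S422
G1 X142.859 Y157.102 F1677
G1 X166.173 Y116.409
G1 X148.894 Y72.809
G1 X104.034 Y59.135
G1 X65.372 Y85.682
G1 X62.023 Y132.461
G1 X96.508 Y164.246
M5
G0 X0.000 Y0.000

viewBox `0 0 234.863 202.716` with mm width/height → 1 unit = 1 mm. Flip: y_m = 202.716 − y_svg.

**Shape 1** — `<polygon>` regular polygon, stroke `#ff0000` → score (S422, F1677). Machine vertices: (148.369,18.999) → (122.794,3.852) → (100.485,23.494) → (112.272,50.781) → (141.866,48.003) → (148.369,18.999). Closed: final G1 returns to the first vertex.

**Shape 2** — `<path>` regular polygon, stroke `#ff0000` → score (S422, F1677). Machine vertices: (96.508,164.246) → (142.859,157.102) → (166.173,116.409) → (148.894,72.809) → (104.034,59.135) → (65.372,85.682) → (62.023,132.461) → (96.508,164.246). Closed: final G1 returns to the first vertex.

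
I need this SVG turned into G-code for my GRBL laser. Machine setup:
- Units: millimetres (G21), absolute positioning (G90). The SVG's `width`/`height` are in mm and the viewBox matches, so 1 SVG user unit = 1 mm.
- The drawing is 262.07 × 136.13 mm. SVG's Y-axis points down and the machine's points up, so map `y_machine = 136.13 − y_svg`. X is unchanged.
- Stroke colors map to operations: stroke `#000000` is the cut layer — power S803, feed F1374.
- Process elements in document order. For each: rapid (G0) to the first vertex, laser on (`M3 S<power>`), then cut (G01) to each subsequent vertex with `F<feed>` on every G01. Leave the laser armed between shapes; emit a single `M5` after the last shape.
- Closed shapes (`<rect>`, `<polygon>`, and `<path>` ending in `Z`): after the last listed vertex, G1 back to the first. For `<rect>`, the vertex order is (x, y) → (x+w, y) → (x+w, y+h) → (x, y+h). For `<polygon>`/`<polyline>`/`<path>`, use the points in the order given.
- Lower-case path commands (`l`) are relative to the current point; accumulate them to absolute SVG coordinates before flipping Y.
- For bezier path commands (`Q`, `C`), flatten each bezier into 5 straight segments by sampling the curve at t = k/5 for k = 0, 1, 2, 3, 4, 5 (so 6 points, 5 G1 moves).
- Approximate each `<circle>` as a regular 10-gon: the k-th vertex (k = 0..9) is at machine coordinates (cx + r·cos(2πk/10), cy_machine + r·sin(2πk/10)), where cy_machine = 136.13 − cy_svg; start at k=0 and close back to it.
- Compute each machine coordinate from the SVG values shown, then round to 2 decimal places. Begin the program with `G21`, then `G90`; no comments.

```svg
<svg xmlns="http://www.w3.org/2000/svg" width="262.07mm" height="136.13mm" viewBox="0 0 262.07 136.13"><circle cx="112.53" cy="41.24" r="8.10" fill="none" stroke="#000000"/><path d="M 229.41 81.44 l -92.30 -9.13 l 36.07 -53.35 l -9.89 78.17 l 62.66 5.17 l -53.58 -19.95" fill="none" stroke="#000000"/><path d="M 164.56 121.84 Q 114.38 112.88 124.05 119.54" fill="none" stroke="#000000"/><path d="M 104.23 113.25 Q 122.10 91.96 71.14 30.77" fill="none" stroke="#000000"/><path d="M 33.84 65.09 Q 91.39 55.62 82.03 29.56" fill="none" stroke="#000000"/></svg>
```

Since the viewBox matches the mm dimensions, user units are millimetres directly. The only transform is the Y-flip y_m = 136.13 − y_svg.

Shape 1 is a circle drawn with `<circle>`. Its stroke #000000 means cut at S803, F1374. After flipping Y the toolpath is (120.63,94.89) → (119.08,99.65) → (115.03,102.59) → (110.03,102.59) → (105.98,99.65) → (104.43,94.89) → (105.98,90.13) → (110.03,87.19) → (115.03,87.19) → (119.08,90.13) → (120.63,94.89), returning to the start.

Shape 2 is a open polyline drawn with `<path>`. Its stroke #000000 means cut at S803, F1374. After flipping Y the toolpath is (229.41,54.69) → (137.11,63.82) → (173.18,117.17) → (163.29,39.00) → (225.95,33.83) → (172.37,53.78).

Shape 3 is a quadratic bezier drawn with `<path>`. Its stroke #000000 means cut at S803, F1374. After flipping Y the toolpath is (164.56,14.29) → (146.88,17.25) → (133.99,18.96) → (125.89,19.42) → (122.58,18.63) → (124.05,16.59).

Shape 4 is a quadratic bezier drawn with `<path>`. Its stroke #000000 means cut at S803, F1374. After flipping Y the toolpath is (104.23,22.88) → (108.62,32.99) → (107.51,46.30) → (100.90,62.79) → (88.77,82.48) → (71.14,105.36).

Shape 5 is a quadratic bezier drawn with `<path>`. Its stroke #000000 means cut at S803, F1374. After flipping Y the toolpath is (33.84,71.04) → (54.18,75.49) → (69.17,81.27) → (78.81,88.38) → (83.10,96.81) → (82.03,106.57).

G21
G90
G0 X120.63 Y94.89
M3 S803
G01 X119.08 Y99.65 F1374
G01 X115.03 Y102.59 F1374
G01 X110.03 Y102.59 F1374
G01 X105.98 Y99.65 F1374
G01 X104.43 Y94.89 F1374
G01 X105.98 Y90.13 F1374
G01 X110.03 Y87.19 F1374
G01 X115.03 Y87.19 F1374
G01 X119.08 Y90.13 F1374
G01 X120.63 Y94.89 F1374
G0 X229.41 Y54.69
M3 S803
G01 X137.11 Y63.82 F1374
G01 X173.18 Y117.17 F1374
G01 X163.29 Y39.00 F1374
G01 X225.95 Y33.83 F1374
G01 X172.37 Y53.78 F1374
G0 X164.56 Y14.29
M3 S803
G01 X146.88 Y17.25 F1374
G01 X133.99 Y18.96 F1374
G01 X125.89 Y19.42 F1374
G01 X122.58 Y18.63 F1374
G01 X124.05 Y16.59 F1374
G0 X104.23 Y22.88
M3 S803
G01 X108.62 Y32.99 F1374
G01 X107.51 Y46.30 F1374
G01 X100.90 Y62.79 F1374
G01 X88.77 Y82.48 F1374
G01 X71.14 Y105.36 F1374
G0 X33.84 Y71.04
M3 S803
G01 X54.18 Y75.49 F1374
G01 X69.17 Y81.27 F1374
G01 X78.81 Y88.38 F1374
G01 X83.10 Y96.81 F1374
G01 X82.03 Y106.57 F1374
M5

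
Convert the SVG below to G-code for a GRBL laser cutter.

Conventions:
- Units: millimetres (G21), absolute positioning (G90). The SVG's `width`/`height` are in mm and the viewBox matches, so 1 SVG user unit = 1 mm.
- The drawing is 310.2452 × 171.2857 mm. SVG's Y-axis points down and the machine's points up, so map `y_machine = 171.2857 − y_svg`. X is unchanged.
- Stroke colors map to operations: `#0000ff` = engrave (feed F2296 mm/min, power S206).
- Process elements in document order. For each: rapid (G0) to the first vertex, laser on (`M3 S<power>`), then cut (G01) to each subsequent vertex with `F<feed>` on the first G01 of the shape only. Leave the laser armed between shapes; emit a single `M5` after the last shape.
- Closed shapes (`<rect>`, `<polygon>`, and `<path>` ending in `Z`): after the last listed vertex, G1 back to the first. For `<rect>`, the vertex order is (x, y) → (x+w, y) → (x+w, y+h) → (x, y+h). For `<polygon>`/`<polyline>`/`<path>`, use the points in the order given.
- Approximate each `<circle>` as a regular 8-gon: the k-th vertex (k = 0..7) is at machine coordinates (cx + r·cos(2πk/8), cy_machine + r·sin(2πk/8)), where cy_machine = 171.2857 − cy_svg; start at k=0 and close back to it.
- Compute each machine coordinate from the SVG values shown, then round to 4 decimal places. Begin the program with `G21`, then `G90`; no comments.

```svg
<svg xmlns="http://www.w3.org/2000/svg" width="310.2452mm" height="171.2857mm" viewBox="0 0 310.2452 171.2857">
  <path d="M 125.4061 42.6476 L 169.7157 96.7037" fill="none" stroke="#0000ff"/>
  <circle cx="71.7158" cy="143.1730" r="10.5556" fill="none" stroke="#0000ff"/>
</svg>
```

G21
G90
G0 X125.4061 Y128.6381
M3 S206
G01 X169.7157 Y74.5820 F2296
G0 X82.2714 Y28.1127
M3 S206
G01 X79.1797 Y35.5766 F2296
G01 X71.7158 Y38.6683
G01 X64.2519 Y35.5766
G01 X61.1602 Y28.1127
G01 X64.2519 Y20.6488
G01 X71.7158 Y17.5571
G01 X79.1797 Y20.6488
G01 X82.2714 Y28.1127
M5

1 u = 1 mm; y_m = 171.2857 − y.

[1] `<path>` line segment, #0000ff→engrave S206 F2296: (125.4061,128.6381) → (169.7157,74.5820)

[2] `<circle>` circle, #0000ff→engrave S206 F2296: (82.2714,28.1127) → (79.1797,35.5766) → (71.7158,38.6683) → (64.2519,35.5766) → (61.1602,28.1127) → (64.2519,20.6488) → (71.7158,17.5571) → (79.1797,20.6488) → (82.2714,28.1127) (closed)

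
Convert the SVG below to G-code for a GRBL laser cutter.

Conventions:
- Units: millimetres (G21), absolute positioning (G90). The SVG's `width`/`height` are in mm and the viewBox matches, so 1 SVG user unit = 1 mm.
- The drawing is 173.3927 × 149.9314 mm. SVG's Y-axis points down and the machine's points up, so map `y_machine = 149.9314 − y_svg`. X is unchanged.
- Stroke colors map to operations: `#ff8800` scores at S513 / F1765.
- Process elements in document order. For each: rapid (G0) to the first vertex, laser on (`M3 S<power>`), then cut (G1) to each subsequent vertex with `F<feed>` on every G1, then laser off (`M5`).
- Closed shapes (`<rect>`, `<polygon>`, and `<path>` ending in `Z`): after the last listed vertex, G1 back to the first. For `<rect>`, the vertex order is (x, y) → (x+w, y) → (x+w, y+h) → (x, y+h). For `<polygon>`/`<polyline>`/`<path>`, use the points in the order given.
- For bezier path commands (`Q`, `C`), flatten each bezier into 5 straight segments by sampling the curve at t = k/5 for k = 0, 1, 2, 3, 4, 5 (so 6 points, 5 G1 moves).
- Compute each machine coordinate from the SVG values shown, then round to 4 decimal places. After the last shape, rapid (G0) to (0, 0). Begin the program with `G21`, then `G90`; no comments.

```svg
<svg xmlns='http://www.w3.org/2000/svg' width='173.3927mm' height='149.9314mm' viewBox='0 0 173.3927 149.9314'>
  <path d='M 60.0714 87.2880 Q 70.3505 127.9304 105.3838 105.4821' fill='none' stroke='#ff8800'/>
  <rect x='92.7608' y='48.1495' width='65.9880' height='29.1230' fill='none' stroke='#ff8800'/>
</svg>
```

viewBox `0 0 173.3927 149.9314` with mm width/height → 1 unit = 1 mm. Flip: y_m = 149.9314 − y_svg.

**Shape 1** — `<path>` quadratic bezier, stroke `#ff8800` → score (S513, F1765). Control points (SVG): P0=(60.0714,87.2880), P1=(70.3505,127.9304), P2=(105.3838,105.4821); sampled at t=k/5. Machine vertices: (60.0714,62.6434) → (65.1732,48.9101) → (72.2554,40.2240) → (81.3178,36.5852) → (92.3606,37.9936) → (105.3838,44.4493). Open path.

**Shape 2** — `<rect>` rectangle, stroke `#ff8800` → score (S513, F1765). Machine vertices: (92.7608,101.7819) → (158.7488,101.7819) → (158.7488,72.6589) → (92.7608,72.6589) → (92.7608,101.7819). Closed: final G1 returns to the first vertex.

G21
G90
G0 X60.0714 Y62.6434
M3 S513
G1 X65.1732 Y48.9101 F1765
G1 X72.2554 Y40.2240 F1765
G1 X81.3178 Y36.5852 F1765
G1 X92.3606 Y37.9936 F1765
G1 X105.3838 Y44.4493 F1765
M5
G0 X92.7608 Y101.7819
M3 S513
G1 X158.7488 Y101.7819 F1765
G1 X158.7488 Y72.6589 F1765
G1 X92.7608 Y72.6589 F1765
G1 X92.7608 Y101.7819 F1765
M5
G0 X0.0000 Y0.0000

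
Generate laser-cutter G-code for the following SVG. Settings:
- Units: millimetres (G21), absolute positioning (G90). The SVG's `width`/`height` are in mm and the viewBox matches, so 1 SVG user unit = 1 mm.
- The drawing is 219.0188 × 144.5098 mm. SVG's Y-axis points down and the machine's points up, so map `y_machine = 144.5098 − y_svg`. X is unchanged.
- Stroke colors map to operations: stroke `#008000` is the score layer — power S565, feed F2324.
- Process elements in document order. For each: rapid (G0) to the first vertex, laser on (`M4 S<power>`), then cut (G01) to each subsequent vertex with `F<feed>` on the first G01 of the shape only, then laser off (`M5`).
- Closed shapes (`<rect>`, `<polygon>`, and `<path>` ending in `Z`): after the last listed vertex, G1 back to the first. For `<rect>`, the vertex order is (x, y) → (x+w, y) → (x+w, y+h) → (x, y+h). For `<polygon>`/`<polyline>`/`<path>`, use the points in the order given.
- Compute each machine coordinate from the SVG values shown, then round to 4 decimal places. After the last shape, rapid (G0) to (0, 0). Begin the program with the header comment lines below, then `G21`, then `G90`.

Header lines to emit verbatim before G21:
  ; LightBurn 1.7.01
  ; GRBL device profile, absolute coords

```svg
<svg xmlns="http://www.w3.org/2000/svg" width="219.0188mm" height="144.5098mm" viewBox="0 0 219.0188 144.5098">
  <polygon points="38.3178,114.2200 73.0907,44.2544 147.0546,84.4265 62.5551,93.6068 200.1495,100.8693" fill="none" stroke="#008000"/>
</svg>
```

; LightBurn 1.7.01
; GRBL device profile, absolute coords
G21
G90
G0 X38.3178 Y30.2898
M4 S565
G01 X73.0907 Y100.2554 F2324
G01 X147.0546 Y60.0833
G01 X62.5551 Y50.9030
G01 X200.1495 Y43.6405
G01 X38.3178 Y30.2898
M5
G0 X0.0000 Y0.0000

1 u = 1 mm; y_m = 144.5098 − y.

[1] `<polygon>` closed polygon, #008000→score S565 F2324: (38.3178,30.2898) → (73.0907,100.2554) → (147.0546,60.0833) → (62.5551,50.9030) → (200.1495,43.6405) → (38.3178,30.2898) (closed)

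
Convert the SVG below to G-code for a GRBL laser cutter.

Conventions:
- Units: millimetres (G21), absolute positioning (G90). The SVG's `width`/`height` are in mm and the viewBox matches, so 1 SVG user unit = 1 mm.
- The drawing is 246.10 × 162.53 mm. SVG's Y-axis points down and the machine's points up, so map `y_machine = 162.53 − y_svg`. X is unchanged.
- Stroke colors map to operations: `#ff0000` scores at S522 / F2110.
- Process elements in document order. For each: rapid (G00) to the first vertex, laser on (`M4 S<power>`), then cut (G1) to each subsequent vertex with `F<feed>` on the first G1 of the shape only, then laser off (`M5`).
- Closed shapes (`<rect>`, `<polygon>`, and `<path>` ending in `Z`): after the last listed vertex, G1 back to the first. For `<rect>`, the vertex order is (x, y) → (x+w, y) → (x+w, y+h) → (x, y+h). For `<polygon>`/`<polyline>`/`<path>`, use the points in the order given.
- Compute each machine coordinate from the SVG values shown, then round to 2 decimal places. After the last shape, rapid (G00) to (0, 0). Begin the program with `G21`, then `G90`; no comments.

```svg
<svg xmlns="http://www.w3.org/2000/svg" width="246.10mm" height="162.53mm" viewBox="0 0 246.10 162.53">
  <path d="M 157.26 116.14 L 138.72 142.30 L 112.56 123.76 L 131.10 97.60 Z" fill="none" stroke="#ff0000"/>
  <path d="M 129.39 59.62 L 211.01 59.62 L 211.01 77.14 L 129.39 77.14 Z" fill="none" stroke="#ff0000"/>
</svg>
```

1 u = 1 mm; y_m = 162.53 − y.

[1] `<path>` regular polygon, #ff0000→score S522 F2110: (157.26,46.39) → (138.72,20.23) → (112.56,38.77) → (131.10,64.93) → (157.26,46.39) (closed)

[2] `<path>` rectangle, #ff0000→score S522 F2110: (129.39,102.91) → (211.01,102.91) → (211.01,85.39) → (129.39,85.39) → (129.39,102.91) (closed)

G21
G90
G00 X157.26 Y46.39
M4 S522
G1 X138.72 Y20.23 F2110
G1 X112.56 Y38.77
G1 X131.10 Y64.93
G1 X157.26 Y46.39
M5
G00 X129.39 Y102.91
M4 S522
G1 X211.01 Y102.91 F2110
G1 X211.01 Y85.39
G1 X129.39 Y85.39
G1 X129.39 Y102.91
M5
G00 X0.00 Y0.00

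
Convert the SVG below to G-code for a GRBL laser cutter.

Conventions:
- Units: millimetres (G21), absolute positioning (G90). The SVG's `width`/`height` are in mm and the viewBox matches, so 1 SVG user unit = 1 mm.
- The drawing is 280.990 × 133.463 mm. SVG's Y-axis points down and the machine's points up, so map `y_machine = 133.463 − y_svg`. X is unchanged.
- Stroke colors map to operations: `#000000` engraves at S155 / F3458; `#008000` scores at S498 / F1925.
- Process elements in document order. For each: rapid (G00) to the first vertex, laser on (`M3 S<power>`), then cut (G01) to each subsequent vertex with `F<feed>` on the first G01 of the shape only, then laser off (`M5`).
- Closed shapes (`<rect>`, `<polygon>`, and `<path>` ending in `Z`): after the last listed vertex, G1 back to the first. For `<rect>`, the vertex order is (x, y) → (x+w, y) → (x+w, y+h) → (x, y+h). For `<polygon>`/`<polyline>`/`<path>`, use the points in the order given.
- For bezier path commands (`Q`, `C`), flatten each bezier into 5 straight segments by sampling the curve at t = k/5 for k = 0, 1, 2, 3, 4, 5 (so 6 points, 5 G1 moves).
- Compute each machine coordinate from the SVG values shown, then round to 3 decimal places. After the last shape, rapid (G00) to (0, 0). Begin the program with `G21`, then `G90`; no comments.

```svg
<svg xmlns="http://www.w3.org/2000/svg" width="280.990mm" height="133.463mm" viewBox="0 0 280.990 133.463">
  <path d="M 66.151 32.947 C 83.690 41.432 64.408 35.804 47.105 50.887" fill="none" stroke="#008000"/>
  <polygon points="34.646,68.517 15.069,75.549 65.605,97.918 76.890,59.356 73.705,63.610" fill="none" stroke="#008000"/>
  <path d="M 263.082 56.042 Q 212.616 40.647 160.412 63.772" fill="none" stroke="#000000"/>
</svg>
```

G21
G90
G00 X66.151 Y100.516
M3 S498
G01 X72.566 Y96.840 F1925
G01 X72.007 Y94.880
G01 X66.335 Y92.963
G01 X57.414 Y89.419
G01 X47.105 Y82.576
M5
G00 X34.646 Y64.946
M3 S498
G01 X15.069 Y57.914 F1925
G01 X65.605 Y35.545
G01 X76.890 Y74.107
G01 X73.705 Y69.853
G01 X34.646 Y64.946
M5
G00 X263.082 Y77.421
M3 S155
G01 X242.826 Y82.038 F3458
G01 X222.431 Y83.574
G01 X201.897 Y82.028
G01 X181.224 Y77.400
G01 X160.412 Y69.691
M5
G00 X0.000 Y0.000

1 u = 1 mm; y_m = 133.463 − y.

[1] `<path>` cubic bezier, #008000→score S498 F1925: (66.151,100.516) → (72.566,96.840) → (72.007,94.880) → (66.335,92.963) → (57.414,89.419) → (47.105,82.576)

[2] `<polygon>` closed polygon, #008000→score S498 F1925: (34.646,64.946) → (15.069,57.914) → (65.605,35.545) → (76.890,74.107) → (73.705,69.853) → (34.646,64.946) (closed)

[3] `<path>` quadratic bezier, #000000→engrave S155 F3458: (263.082,77.421) → (242.826,82.038) → (222.431,83.574) → (201.897,82.028) → (181.224,77.400) → (160.412,69.691)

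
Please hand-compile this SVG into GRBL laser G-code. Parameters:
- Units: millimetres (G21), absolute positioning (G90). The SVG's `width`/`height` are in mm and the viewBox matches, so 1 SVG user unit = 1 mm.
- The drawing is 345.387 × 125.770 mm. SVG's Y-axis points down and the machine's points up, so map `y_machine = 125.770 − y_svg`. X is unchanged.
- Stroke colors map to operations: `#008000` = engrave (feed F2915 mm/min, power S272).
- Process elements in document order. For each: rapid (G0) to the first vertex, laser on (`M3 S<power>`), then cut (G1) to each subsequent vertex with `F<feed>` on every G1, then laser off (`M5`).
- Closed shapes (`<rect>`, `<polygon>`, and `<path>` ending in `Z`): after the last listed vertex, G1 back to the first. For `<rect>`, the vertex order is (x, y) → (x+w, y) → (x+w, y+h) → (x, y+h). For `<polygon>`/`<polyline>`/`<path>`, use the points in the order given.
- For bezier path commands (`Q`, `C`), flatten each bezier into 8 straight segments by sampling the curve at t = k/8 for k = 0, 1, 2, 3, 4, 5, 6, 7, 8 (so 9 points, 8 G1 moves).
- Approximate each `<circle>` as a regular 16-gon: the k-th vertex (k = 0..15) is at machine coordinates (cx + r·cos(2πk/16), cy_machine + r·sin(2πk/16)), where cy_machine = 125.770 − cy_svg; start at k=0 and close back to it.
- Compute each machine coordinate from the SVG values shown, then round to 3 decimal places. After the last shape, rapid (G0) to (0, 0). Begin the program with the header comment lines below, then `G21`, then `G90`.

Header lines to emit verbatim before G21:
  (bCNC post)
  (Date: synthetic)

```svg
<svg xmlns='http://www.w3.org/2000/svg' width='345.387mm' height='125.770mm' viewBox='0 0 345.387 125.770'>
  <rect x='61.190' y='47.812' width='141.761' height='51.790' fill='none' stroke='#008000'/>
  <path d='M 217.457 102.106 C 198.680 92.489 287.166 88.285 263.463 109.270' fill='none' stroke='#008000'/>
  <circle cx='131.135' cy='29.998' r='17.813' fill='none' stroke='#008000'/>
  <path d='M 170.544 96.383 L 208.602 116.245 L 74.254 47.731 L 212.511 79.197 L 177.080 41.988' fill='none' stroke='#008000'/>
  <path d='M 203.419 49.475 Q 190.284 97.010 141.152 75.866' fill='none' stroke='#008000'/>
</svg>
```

1 u = 1 mm; y_m = 125.770 − y.

[1] `<rect>` rectangle, #008000→engrave S272 F2915: (61.190,77.958) → (202.951,77.958) → (202.951,26.168) → (61.190,26.168) → (61.190,77.958) (closed)

[2] `<path>` cubic bezier, #008000→engrave S272 F2915: (217.457,23.664) → (215.015,26.978) → (220.057,29.553) → (230.012,31.157) → (242.307,31.558) → (254.372,30.524) → (263.634,27.825) → (267.521,23.227) → (263.463,16.500)

[3] `<circle>` circle, #008000→engrave S272 F2915: (148.948,95.772) → (147.592,102.589) → (143.731,108.368) → (137.952,112.229) → (131.135,113.585) → (124.318,112.229) → (118.539,108.368) → (114.678,102.589) → (113.322,95.772) → (114.678,88.955) → (118.539,83.176) → (124.318,79.315) → (131.135,77.959) → (137.952,79.315) → (143.731,83.176) → (147.592,88.955) → (148.948,95.772) (closed)

[4] `<path>` open polyline, #008000→engrave S272 F2915: (170.544,29.387) → (208.602,9.525) → (74.254,78.039) → (212.511,46.573) → (177.080,83.782)

[5] `<path>` quadratic bezier, #008000→engrave S272 F2915: (203.419,76.295) → (199.573,65.484) → (194.602,56.820) → (188.506,50.302) → (181.285,45.930) → (172.939,43.704) → (163.468,43.624) → (152.873,45.691) → (141.152,49.904)

(bCNC post)
(Date: synthetic)
G21
G90
G0 X61.190 Y77.958
M3 S272
G1 X202.951 Y77.958 F2915
G1 X202.951 Y26.168 F2915
G1 X61.190 Y26.168 F2915
G1 X61.190 Y77.958 F2915
M5
G0 X217.457 Y23.664
M3 S272
G1 X215.015 Y26.978 F2915
G1 X220.057 Y29.553 F2915
G1 X230.012 Y31.157 F2915
G1 X242.307 Y31.558 F2915
G1 X254.372 Y30.524 F2915
G1 X263.634 Y27.825 F2915
G1 X267.521 Y23.227 F2915
G1 X263.463 Y16.500 F2915
M5
G0 X148.948 Y95.772
M3 S272
G1 X147.592 Y102.589 F2915
G1 X143.731 Y108.368 F2915
G1 X137.952 Y112.229 F2915
G1 X131.135 Y113.585 F2915
G1 X124.318 Y112.229 F2915
G1 X118.539 Y108.368 F2915
G1 X114.678 Y102.589 F2915
G1 X113.322 Y95.772 F2915
G1 X114.678 Y88.955 F2915
G1 X118.539 Y83.176 F2915
G1 X124.318 Y79.315 F2915
G1 X131.135 Y77.959 F2915
G1 X137.952 Y79.315 F2915
G1 X143.731 Y83.176 F2915
G1 X147.592 Y88.955 F2915
G1 X148.948 Y95.772 F2915
M5
G0 X170.544 Y29.387
M3 S272
G1 X208.602 Y9.525 F2915
G1 X74.254 Y78.039 F2915
G1 X212.511 Y46.573 F2915
G1 X177.080 Y83.782 F2915
M5
G0 X203.419 Y76.295
M3 S272
G1 X199.573 Y65.484 F2915
G1 X194.602 Y56.820 F2915
G1 X188.506 Y50.302 F2915
G1 X181.285 Y45.930 F2915
G1 X172.939 Y43.704 F2915
G1 X163.468 Y43.624 F2915
G1 X152.873 Y45.691 F2915
G1 X141.152 Y49.904 F2915
M5
G0 X0.000 Y0.000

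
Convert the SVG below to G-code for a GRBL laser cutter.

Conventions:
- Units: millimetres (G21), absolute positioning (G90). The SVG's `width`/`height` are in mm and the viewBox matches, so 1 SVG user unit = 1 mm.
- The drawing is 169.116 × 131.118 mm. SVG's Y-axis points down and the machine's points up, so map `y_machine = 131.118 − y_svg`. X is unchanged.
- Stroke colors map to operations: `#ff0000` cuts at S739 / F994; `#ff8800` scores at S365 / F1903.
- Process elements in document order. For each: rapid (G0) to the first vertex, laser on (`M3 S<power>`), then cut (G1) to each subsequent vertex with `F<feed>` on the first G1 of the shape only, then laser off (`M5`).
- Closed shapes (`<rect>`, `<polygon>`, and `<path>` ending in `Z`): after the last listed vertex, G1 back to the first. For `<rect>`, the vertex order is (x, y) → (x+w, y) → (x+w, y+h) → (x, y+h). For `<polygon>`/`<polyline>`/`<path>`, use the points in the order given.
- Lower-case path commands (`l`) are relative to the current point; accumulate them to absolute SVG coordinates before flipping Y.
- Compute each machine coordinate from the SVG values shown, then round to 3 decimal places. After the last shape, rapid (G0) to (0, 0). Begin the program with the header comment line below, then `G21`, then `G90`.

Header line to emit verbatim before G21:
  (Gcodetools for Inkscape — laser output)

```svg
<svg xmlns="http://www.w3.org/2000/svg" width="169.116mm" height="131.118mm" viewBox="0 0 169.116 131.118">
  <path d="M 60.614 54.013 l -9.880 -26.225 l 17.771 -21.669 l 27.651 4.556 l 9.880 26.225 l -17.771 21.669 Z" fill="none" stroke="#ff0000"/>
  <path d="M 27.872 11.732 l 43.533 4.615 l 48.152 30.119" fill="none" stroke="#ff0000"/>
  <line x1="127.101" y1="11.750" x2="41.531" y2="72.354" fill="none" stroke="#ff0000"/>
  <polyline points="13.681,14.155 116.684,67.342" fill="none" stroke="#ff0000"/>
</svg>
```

1 u = 1 mm; y_m = 131.118 − y.

[1] `<path>` regular polygon, #ff0000→cut S739 F994: (60.614,77.105) → (50.734,103.330) → (68.505,124.999) → (96.156,120.443) → (106.036,94.218) → (88.265,72.549) → (60.614,77.105) (closed)

[2] `<path>` open polyline, #ff0000→cut S739 F994: (27.872,119.386) → (71.405,114.771) → (119.557,84.652)

[3] `<line>` line segment, #ff0000→cut S739 F994: (127.101,119.368) → (41.531,58.764)

[4] `<polyline>` line segment, #ff0000→cut S739 F994: (13.681,116.963) → (116.684,63.776)

(Gcodetools for Inkscape — laser output)
G21
G90
G0 X60.614 Y77.105
M3 S739
G1 X50.734 Y103.330 F994
G1 X68.505 Y124.999
G1 X96.156 Y120.443
G1 X106.036 Y94.218
G1 X88.265 Y72.549
G1 X60.614 Y77.105
M5
G0 X27.872 Y119.386
M3 S739
G1 X71.405 Y114.771 F994
G1 X119.557 Y84.652
M5
G0 X127.101 Y119.368
M3 S739
G1 X41.531 Y58.764 F994
M5
G0 X13.681 Y116.963
M3 S739
G1 X116.684 Y63.776 F994
M5
G0 X0.000 Y0.000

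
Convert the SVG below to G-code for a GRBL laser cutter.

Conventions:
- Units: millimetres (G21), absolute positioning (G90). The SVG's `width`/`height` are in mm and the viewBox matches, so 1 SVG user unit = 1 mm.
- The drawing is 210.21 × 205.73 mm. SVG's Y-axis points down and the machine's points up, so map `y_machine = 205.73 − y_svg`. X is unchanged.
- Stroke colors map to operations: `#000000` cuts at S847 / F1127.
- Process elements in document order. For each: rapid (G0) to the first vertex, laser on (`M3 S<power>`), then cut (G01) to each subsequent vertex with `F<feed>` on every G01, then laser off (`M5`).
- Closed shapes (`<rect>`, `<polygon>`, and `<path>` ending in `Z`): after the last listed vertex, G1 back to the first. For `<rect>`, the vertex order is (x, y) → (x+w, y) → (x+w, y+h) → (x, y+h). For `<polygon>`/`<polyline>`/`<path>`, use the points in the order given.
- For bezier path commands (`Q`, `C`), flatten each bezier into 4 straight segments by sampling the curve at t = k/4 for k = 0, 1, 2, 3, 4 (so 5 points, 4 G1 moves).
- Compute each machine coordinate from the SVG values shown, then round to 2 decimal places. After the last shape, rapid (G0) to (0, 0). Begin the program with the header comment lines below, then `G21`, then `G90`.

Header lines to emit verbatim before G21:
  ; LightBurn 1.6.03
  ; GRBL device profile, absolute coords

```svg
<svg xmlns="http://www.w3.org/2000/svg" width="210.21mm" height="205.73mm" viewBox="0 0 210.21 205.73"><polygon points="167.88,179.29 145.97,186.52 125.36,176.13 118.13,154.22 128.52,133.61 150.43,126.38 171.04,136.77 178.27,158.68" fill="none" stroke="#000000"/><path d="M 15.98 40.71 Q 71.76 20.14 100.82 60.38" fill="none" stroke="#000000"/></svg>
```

1 u = 1 mm; y_m = 205.73 − y.

[1] `<polygon>` regular polygon, #000000→cut S847 F1127: (167.88,26.44) → (145.97,19.21) → (125.36,29.60) → (118.13,51.51) → (128.52,72.12) → (150.43,79.35) → (171.04,68.96) → (178.27,47.05) → (167.88,26.44) (closed)

[2] `<path>` quadratic bezier, #000000→cut S847 F1127: (15.98,165.02) → (42.20,171.50) → (65.08,170.39) → (84.62,161.67) → (100.82,145.35)

; LightBurn 1.6.03
; GRBL device profile, absolute coords
G21
G90
G0 X167.88 Y26.44
M3 S847
G01 X145.97 Y19.21 F1127
G01 X125.36 Y29.60 F1127
G01 X118.13 Y51.51 F1127
G01 X128.52 Y72.12 F1127
G01 X150.43 Y79.35 F1127
G01 X171.04 Y68.96 F1127
G01 X178.27 Y47.05 F1127
G01 X167.88 Y26.44 F1127
M5
G0 X15.98 Y165.02
M3 S847
G01 X42.20 Y171.50 F1127
G01 X65.08 Y170.39 F1127
G01 X84.62 Y161.67 F1127
G01 X100.82 Y145.35 F1127
M5
G0 X0.00 Y0.00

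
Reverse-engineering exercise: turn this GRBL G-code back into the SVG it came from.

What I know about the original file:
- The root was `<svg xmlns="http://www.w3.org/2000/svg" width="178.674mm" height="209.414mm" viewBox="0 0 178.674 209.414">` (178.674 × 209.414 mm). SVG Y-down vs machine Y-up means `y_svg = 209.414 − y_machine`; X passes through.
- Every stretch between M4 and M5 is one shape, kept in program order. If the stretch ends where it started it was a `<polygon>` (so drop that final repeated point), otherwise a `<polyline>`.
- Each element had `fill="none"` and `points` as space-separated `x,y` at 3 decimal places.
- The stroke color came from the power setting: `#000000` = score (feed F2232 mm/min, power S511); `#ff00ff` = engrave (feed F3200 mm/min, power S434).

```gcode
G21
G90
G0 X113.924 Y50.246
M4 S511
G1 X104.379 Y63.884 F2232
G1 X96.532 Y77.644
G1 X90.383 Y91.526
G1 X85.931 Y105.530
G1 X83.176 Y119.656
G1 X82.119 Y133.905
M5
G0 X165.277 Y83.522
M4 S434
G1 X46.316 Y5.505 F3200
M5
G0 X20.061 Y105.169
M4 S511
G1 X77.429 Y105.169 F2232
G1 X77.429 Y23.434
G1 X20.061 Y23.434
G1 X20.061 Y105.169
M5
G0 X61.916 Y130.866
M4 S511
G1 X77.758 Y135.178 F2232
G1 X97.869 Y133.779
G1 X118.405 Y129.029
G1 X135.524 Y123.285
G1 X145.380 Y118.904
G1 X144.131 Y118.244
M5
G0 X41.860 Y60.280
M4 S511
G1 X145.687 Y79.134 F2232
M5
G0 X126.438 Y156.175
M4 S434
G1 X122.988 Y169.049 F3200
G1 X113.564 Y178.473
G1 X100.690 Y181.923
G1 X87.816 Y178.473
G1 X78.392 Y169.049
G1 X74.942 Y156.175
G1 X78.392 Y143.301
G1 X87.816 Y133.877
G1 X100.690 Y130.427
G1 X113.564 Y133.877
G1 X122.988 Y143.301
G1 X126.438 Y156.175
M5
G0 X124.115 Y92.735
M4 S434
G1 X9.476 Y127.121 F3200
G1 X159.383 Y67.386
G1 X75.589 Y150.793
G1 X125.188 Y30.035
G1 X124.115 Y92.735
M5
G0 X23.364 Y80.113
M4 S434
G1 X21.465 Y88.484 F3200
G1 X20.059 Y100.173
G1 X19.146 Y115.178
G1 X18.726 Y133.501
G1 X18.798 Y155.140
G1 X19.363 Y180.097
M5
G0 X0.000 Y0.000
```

y_svg = 209.414 − y_m.

[1] S511→`#000000` (score); open run; points: 113.924,159.168 104.379,145.530 96.532,131.770 90.383,117.888 85.931,103.884 83.176,89.758 82.119,75.509

[2] S434→`#ff00ff` (engrave); open run; points: 165.277,125.892 46.316,203.909

[3] S511→`#000000` (score); closed run; points: 20.061,104.245 77.429,104.245 77.429,185.980 20.061,185.980

[4] S511→`#000000` (score); open run; points: 61.916,78.548 77.758,74.236 97.869,75.635 118.405,80.385 135.524,86.129 145.380,90.510 144.131,91.170

[5] S511→`#000000` (score); open run; points: 41.860,149.134 145.687,130.280

[6] S434→`#ff00ff` (engrave); closed run; points: 126.438,53.239 122.988,40.365 113.564,30.941 100.690,27.491 87.816,30.941 78.392,40.365 74.942,53.239 78.392,66.113 87.816,75.537 100.690,78.987 113.564,75.537 122.988,66.113

[7] S434→`#ff00ff` (engrave); closed run; points: 124.115,116.679 9.476,82.293 159.383,142.028 75.589,58.621 125.188,179.379

[8] S434→`#ff00ff` (engrave); open run; points: 23.364,129.301 21.465,120.930 20.059,109.241 19.146,94.236 18.726,75.913 18.798,54.274 19.363,29.317

<svg xmlns="http://www.w3.org/2000/svg" width="178.674mm" height="209.414mm" viewBox="0 0 178.674 209.414">
  <polyline points="113.924,159.168 104.379,145.530 96.532,131.770 90.383,117.888 85.931,103.884 83.176,89.758 82.119,75.509" fill="none" stroke="#000000"/>
  <polyline points="165.277,125.892 46.316,203.909" fill="none" stroke="#ff00ff"/>
  <polygon points="20.061,104.245 77.429,104.245 77.429,185.980 20.061,185.980" fill="none" stroke="#000000"/>
  <polyline points="61.916,78.548 77.758,74.236 97.869,75.635 118.405,80.385 135.524,86.129 145.380,90.510 144.131,91.170" fill="none" stroke="#000000"/>
  <polyline points="41.860,149.134 145.687,130.280" fill="none" stroke="#000000"/>
  <polygon points="126.438,53.239 122.988,40.365 113.564,30.941 100.690,27.491 87.816,30.941 78.392,40.365 74.942,53.239 78.392,66.113 87.816,75.537 100.690,78.987 113.564,75.537 122.988,66.113" fill="none" stroke="#ff00ff"/>
  <polygon points="124.115,116.679 9.476,82.293 159.383,142.028 75.589,58.621 125.188,179.379" fill="none" stroke="#ff00ff"/>
  <polyline points="23.364,129.301 21.465,120.930 20.059,109.241 19.146,94.236 18.726,75.913 18.798,54.274 19.363,29.317" fill="none" stroke="#ff00ff"/>
</svg>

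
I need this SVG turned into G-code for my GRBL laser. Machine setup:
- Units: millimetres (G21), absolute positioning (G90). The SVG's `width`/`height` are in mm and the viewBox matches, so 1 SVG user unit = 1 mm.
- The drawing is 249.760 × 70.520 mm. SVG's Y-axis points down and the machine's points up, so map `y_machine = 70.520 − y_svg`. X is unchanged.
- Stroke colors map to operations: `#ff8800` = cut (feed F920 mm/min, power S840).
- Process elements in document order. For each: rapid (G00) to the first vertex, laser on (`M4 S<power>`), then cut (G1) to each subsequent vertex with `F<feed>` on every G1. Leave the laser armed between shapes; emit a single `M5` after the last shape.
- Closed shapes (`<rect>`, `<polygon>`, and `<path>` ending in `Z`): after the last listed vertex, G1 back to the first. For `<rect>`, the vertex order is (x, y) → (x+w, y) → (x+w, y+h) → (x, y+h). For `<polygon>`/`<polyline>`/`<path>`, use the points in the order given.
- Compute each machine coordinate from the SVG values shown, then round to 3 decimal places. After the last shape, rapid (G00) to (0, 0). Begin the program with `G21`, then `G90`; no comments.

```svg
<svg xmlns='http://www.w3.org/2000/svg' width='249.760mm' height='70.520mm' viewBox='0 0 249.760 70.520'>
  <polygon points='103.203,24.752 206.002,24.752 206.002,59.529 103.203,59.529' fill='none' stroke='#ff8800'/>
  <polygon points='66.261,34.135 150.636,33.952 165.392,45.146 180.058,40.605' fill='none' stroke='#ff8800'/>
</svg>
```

viewBox `0 0 249.760 70.520` with mm width/height → 1 unit = 1 mm. Flip: y_m = 70.520 − y_svg.

**Shape 1** — `<polygon>` rectangle, stroke `#ff8800` → cut (S840, F920). Machine vertices: (103.203,45.768) → (206.002,45.768) → (206.002,10.991) → (103.203,10.991) → (103.203,45.768). Closed: final G1 returns to the first vertex.

**Shape 2** — `<polygon>` closed polygon, stroke `#ff8800` → cut (S840, F920). Machine vertices: (66.261,36.385) → (150.636,36.568) → (165.392,25.374) → (180.058,29.915) → (66.261,36.385). Closed: final G1 returns to the first vertex.

G21
G90
G00 X103.203 Y45.768
M4 S840
G1 X206.002 Y45.768 F920
G1 X206.002 Y10.991 F920
G1 X103.203 Y10.991 F920
G1 X103.203 Y45.768 F920
G00 X66.261 Y36.385
M4 S840
G1 X150.636 Y36.568 F920
G1 X165.392 Y25.374 F920
G1 X180.058 Y29.915 F920
G1 X66.261 Y36.385 F920
M5
G00 X0.000 Y0.000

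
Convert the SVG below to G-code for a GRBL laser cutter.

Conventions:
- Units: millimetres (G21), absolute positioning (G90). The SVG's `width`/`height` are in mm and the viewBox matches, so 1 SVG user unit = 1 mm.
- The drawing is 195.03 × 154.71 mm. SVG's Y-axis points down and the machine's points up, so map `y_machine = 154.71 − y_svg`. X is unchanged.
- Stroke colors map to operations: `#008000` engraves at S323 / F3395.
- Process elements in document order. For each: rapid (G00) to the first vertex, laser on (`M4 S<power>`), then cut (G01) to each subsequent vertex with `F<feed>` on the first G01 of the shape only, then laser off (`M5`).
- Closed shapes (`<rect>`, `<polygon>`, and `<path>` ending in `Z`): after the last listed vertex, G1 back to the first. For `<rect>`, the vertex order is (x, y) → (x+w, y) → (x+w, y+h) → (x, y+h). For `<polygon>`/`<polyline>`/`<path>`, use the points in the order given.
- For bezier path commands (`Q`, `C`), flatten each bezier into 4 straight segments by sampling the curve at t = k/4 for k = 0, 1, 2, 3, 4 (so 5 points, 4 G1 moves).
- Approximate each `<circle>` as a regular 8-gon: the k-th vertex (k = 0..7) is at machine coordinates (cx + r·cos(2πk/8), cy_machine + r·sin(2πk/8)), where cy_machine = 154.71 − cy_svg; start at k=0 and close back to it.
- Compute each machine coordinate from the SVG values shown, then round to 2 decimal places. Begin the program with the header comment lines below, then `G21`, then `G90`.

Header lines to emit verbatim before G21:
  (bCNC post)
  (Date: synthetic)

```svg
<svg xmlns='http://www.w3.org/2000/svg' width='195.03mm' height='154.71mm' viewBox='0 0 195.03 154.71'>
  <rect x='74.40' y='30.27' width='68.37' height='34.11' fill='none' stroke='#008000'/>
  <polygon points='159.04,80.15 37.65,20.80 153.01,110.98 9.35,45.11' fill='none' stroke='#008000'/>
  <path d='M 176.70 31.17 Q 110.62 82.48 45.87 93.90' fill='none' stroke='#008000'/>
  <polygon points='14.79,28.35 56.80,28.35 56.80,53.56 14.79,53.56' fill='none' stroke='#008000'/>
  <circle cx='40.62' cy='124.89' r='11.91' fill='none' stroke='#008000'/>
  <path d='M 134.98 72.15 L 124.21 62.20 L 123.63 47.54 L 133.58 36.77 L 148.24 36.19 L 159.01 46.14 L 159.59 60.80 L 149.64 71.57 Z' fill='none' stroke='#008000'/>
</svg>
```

(bCNC post)
(Date: synthetic)
G21
G90
G00 X74.40 Y124.44
M4 S323
G01 X142.77 Y124.44 F3395
G01 X142.77 Y90.33
G01 X74.40 Y90.33
G01 X74.40 Y124.44
M5
G00 X159.04 Y74.56
M4 S323
G01 X37.65 Y133.91 F3395
G01 X153.01 Y43.73
G01 X9.35 Y109.60
G01 X159.04 Y74.56
M5
G00 X176.70 Y123.54
M4 S323
G01 X143.74 Y100.38 F3395
G01 X110.95 Y82.20
G01 X78.33 Y69.01
G01 X45.87 Y60.81
M5
G00 X14.79 Y126.36
M4 S323
G01 X56.80 Y126.36 F3395
G01 X56.80 Y101.15
G01 X14.79 Y101.15
G01 X14.79 Y126.36
M5
G00 X52.53 Y29.82
M4 S323
G01 X49.04 Y38.24 F3395
G01 X40.62 Y41.73
G01 X32.20 Y38.24
G01 X28.71 Y29.82
G01 X32.20 Y21.40
G01 X40.62 Y17.91
G01 X49.04 Y21.40
G01 X52.53 Y29.82
M5
G00 X134.98 Y82.56
M4 S323
G01 X124.21 Y92.51 F3395
G01 X123.63 Y107.17
G01 X133.58 Y117.94
G01 X148.24 Y118.52
G01 X159.01 Y108.57
G01 X159.59 Y93.91
G01 X149.64 Y83.14
G01 X134.98 Y82.56
M5

1 u = 1 mm; y_m = 154.71 − y.

[1] `<rect>` rectangle, #008000→engrave S323 F3395: (74.40,124.44) → (142.77,124.44) → (142.77,90.33) → (74.40,90.33) → (74.40,124.44) (closed)

[2] `<polygon>` closed polygon, #008000→engrave S323 F3395: (159.04,74.56) → (37.65,133.91) → (153.01,43.73) → (9.35,109.60) → (159.04,74.56) (closed)

[3] `<path>` quadratic bezier, #008000→engrave S323 F3395: (176.70,123.54) → (143.74,100.38) → (110.95,82.20) → (78.33,69.01) → (45.87,60.81)

[4] `<polygon>` rectangle, #008000→engrave S323 F3395: (14.79,126.36) → (56.80,126.36) → (56.80,101.15) → (14.79,101.15) → (14.79,126.36) (closed)

[5] `<circle>` circle, #008000→engrave S323 F3395: (52.53,29.82) → (49.04,38.24) → (40.62,41.73) → (32.20,38.24) → (28.71,29.82) → (32.20,21.40) → (40.62,17.91) → (49.04,21.40) → (52.53,29.82) (closed)

[6] `<path>` regular polygon, #008000→engrave S323 F3395: (134.98,82.56) → (124.21,92.51) → (123.63,107.17) → (133.58,117.94) → (148.24,118.52) → (159.01,108.57) → (159.59,93.91) → (149.64,83.14) → (134.98,82.56) (closed)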